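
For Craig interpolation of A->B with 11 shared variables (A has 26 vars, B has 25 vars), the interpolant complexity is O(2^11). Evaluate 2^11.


Shared atoms = 11
Craig interpolant size bound = 2^11
= 2048

2048


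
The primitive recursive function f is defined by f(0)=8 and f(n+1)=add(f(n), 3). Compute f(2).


f(0) = 8
f(1) = add(f(0), 3) = add(8, 3) = 11
f(2) = add(f(1), 3) = add(11, 3) = 14


14


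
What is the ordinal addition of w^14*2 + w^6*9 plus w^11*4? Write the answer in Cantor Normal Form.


Ordinal addition (w^14*2 + w^6*9) + w^11*4:
alpha's leading term has exponent 14 > beta's exponent 11, so it survives.
alpha's tail term has exponent 6 < beta's exponent 11, so it is absorbed by beta.
In ordinal addition, any term followed by a strictly larger-exponent term is absorbed.
Result = w^14*2 + w^11*4

w^14*2 + w^11*4


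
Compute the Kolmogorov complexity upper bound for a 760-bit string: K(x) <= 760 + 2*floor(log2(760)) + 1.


floor(log2(760)) = 9
2 * 9 = 18
K(x) <= 760 + 18 + 1 = 779

779


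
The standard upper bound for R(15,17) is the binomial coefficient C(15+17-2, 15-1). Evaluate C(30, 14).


R(15,17) <= C(15+17-2, 15-1) = C(30, 14)
C(30, 14) = 30! / (14! * 16!)
= 145422675

145422675


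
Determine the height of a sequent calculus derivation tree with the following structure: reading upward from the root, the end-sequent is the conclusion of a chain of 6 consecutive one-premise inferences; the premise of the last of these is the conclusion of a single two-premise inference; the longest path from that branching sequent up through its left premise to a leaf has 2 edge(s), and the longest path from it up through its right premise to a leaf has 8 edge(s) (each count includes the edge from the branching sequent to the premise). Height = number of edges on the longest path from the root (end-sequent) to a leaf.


Longest path through the left premise: 2 edges (measured from the branching sequent)
Longest path through the right premise: 8 edges
Height of the subtree rooted at the branching sequent: max(2, 8) = 8
The branching sequent sits 6 edges above the root (the chain of one-premise inferences), so height = 8 + 6 = 14

14


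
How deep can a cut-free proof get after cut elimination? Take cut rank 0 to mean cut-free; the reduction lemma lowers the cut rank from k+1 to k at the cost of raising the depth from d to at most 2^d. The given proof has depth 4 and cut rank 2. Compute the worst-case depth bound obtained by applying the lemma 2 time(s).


Each rank reduction sends depth d to at most 2^d; cut rank r needs r reductions.
2_0(4) = 4
2_1(4) = 2^4 = 16
2_2(4) = 2^16 = 65536
Cut-free depth bound = 65536

65536


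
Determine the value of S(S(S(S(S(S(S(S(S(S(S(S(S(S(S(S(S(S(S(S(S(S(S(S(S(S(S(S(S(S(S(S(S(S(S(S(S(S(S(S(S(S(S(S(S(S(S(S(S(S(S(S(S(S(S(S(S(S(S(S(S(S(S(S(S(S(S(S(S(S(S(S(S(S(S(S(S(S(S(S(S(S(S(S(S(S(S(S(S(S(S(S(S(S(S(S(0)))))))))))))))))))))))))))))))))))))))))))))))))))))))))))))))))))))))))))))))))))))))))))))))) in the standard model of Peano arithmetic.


Counting successors applied to 0:
96 applications of S to 0 = 96

96


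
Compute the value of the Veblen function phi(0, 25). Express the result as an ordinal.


phi(0, 25):
phi(0, beta) = omega^beta by definition.
phi(0, 25) = omega^25

omega^25


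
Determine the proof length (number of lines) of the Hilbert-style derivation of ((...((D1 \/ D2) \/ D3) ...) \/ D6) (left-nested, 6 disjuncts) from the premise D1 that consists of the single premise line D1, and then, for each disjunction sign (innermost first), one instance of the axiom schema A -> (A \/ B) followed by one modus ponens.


Building the left-nested 6-ary disjunction from D1:
- 1 premise line (D1)
- 6 disjuncts means 5 disjunction signs; each needs 1 axiom instance + 1 MP = 2 lines: 2 * 5 = 10
Total = 1 + 10 = 11 lines.

11


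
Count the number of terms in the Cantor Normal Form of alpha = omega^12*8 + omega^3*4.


CNF: omega^12*8 + omega^3*4
Count the summands separated by '+':
  term 1: omega^12*8
  term 2: omega^3*4
Total terms = 2

2


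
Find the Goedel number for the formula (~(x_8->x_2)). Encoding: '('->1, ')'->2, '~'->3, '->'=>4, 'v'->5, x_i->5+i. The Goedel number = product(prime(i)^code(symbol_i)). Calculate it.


Formula: (~(x_8->x_2))
Symbol codes: [1, 3, 1, 13, 4, 7, 2, 2]
Primes: [2, 3, 5, 7, 11, 13, 17, 19]
p_1^1 = 2^1 = 2
p_2^3 = 3^3 = 27
p_3^1 = 5^1 = 5
p_4^13 = 7^13 = 96889010407
p_5^4 = 11^4 = 14641
p_6^7 = 13^7 = 62748517
p_7^2 = 17^2 = 289
p_8^2 = 19^2 = 361
Product = 2507364864215070417132457452570

2507364864215070417132457452570


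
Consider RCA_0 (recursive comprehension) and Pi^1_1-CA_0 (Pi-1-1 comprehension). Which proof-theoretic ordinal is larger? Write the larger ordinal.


Proof-theoretic ordinal of RCA_0 (recursive comprehension): omega^omega
Proof-theoretic ordinal of Pi^1_1-CA_0 (Pi-1-1 comprehension): psi_0(Omega_omega)
Comparing: omega^omega < psi_0(Omega_omega).
The larger ordinal is psi_0(Omega_omega) (from Pi^1_1-CA_0 (Pi-1-1 comprehension)).

psi_0(Omega_omega)


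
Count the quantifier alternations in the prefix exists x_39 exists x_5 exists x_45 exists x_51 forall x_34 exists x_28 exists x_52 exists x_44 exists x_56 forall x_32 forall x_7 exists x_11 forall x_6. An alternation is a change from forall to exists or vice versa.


Walk the prefix and count type changes:
  position 1: exists -> exists
  position 2: exists -> exists
  position 3: exists -> exists
  position 4: exists -> forall <-- alternation
  position 5: forall -> exists <-- alternation
  position 6: exists -> exists
  position 7: exists -> exists
  position 8: exists -> exists
  position 9: exists -> forall <-- alternation
  position 10: forall -> forall
  position 11: forall -> exists <-- alternation
  position 12: exists -> forall <-- alternation
Total alternations = 5

5


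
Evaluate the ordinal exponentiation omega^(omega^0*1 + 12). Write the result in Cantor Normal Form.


omega^(omega^0*1 + 12):
omega^0 = 1, so the exponent is 1 + 12 = 13 (finite ordinal addition).
Result = omega^13, already a single CNF term.

omega^13


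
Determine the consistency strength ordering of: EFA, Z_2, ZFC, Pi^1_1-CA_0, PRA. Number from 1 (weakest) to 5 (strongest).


Ordering by consistency strength:
1. EFA
2. PRA
3. Pi^1_1-CA_0
4. Z_2
5. ZFC


EFA=1, Z_2=4, ZFC=5, Pi^1_1-CA_0=3, PRA=2


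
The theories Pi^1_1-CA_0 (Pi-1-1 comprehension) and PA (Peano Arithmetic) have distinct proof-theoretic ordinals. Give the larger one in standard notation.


Proof-theoretic ordinal of Pi^1_1-CA_0 (Pi-1-1 comprehension): psi_0(Omega_omega)
Proof-theoretic ordinal of PA (Peano Arithmetic): epsilon_0
Comparing: epsilon_0 < psi_0(Omega_omega).
The larger ordinal is psi_0(Omega_omega) (from Pi^1_1-CA_0 (Pi-1-1 comprehension)).

psi_0(Omega_omega)


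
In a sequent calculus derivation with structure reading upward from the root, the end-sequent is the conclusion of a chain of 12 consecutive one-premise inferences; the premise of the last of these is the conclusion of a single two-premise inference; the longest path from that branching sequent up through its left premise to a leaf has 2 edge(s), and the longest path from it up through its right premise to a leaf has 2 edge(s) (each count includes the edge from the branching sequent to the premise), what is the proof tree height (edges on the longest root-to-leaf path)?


Longest path through the left premise: 2 edges (measured from the branching sequent)
Longest path through the right premise: 2 edges
Height of the subtree rooted at the branching sequent: max(2, 2) = 2
The branching sequent sits 12 edges above the root (the chain of one-premise inferences), so height = 2 + 12 = 14

14


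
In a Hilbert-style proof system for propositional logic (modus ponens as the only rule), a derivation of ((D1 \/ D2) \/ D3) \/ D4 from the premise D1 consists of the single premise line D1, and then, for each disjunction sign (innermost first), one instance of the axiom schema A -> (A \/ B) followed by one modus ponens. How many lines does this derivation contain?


Building the left-nested 4-ary disjunction from D1:
- 1 premise line (D1)
- 4 disjuncts means 3 disjunction signs; each needs 1 axiom instance + 1 MP = 2 lines: 2 * 3 = 6
Total = 1 + 6 = 7 lines.

7


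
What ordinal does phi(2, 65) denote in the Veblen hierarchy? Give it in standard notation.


phi(2, 65):
phi(2, beta) = zeta_beta (the beta-th zeta number, fixed point of epsilon).
phi(2, 65) = zeta_65

zeta_65


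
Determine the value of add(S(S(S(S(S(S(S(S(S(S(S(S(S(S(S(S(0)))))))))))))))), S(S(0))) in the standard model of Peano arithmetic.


add(S^16(0), S^2(0)):
S^16(0) = 16
S^2(0) = 2
16 + 2 = 18

18


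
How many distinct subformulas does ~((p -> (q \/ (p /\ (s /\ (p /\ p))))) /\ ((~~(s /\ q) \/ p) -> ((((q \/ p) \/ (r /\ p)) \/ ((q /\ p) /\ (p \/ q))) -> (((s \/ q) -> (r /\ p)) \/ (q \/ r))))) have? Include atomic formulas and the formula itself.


Formula: ~((p -> (q \/ (p /\ (s /\ (p /\ p))))) /\ ((~~(s /\ q) \/ p) -> ((((q \/ p) \/ (r /\ p)) \/ ((q /\ p) /\ (p \/ q))) -> (((s \/ q) -> (r /\ p)) \/ (q \/ r)))))
Subformulas found:
  1. r
  2. q
  3. s
  4. p
  5. (q /\ p)
  6. (q \/ p)
  7. (q \/ r)
  8. (s /\ q)
  9. (r /\ p)
  10. (s \/ q)
  11. (p \/ q)
  12. (p /\ p)
  13. ~(s /\ q)
  14. ~~(s /\ q)
  15. (s /\ (p /\ p))
  16. (~~(s /\ q) \/ p)
  17. ((q \/ p) \/ (r /\ p))
  18. ((q /\ p) /\ (p \/ q))
  19. (p /\ (s /\ (p /\ p)))
  20. ((s \/ q) -> (r /\ p))
  21. (q \/ (p /\ (s /\ (p /\ p))))
  22. (p -> (q \/ (p /\ (s /\ (p /\ p)))))
  23. (((s \/ q) -> (r /\ p)) \/ (q \/ r))
  24. (((q \/ p) \/ (r /\ p)) \/ ((q /\ p) /\ (p \/ q)))
  25. ((((q \/ p) \/ (r /\ p)) \/ ((q /\ p) /\ (p \/ q))) -> (((s \/ q) -> (r /\ p)) \/ (q \/ r)))
  26. ((~~(s /\ q) \/ p) -> ((((q \/ p) \/ (r /\ p)) \/ ((q /\ p) /\ (p \/ q))) -> (((s \/ q) -> (r /\ p)) \/ (q \/ r))))
  27. ((p -> (q \/ (p /\ (s /\ (p /\ p))))) /\ ((~~(s /\ q) \/ p) -> ((((q \/ p) \/ (r /\ p)) \/ ((q /\ p) /\ (p \/ q))) -> (((s \/ q) -> (r /\ p)) \/ (q \/ r)))))
  28. ~((p -> (q \/ (p /\ (s /\ (p /\ p))))) /\ ((~~(s /\ q) \/ p) -> ((((q \/ p) \/ (r /\ p)) \/ ((q /\ p) /\ (p \/ q))) -> (((s \/ q) -> (r /\ p)) \/ (q \/ r)))))
Total distinct subformulas = 28

28


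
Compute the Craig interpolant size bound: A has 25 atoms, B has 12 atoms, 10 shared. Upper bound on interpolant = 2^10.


Shared atoms = 10
Craig interpolant size bound = 2^10
= 1024

1024


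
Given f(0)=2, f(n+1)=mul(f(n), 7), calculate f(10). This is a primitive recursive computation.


f(0) = 2
f(1) = mul(f(0), 7) = mul(2, 7) = 14
f(2) = mul(f(1), 7) = mul(14, 7) = 98
f(3) = mul(f(2), 7) = mul(98, 7) = 686
f(4) = mul(f(3), 7) = mul(686, 7) = 4802
f(5) = mul(f(4), 7) = mul(4802, 7) = 33614
f(6) = mul(f(5), 7) = mul(33614, 7) = 235298
f(7) = mul(f(6), 7) = mul(235298, 7) = 1647086
f(8) = mul(f(7), 7) = mul(1647086, 7) = 11529602
f(9) = mul(f(8), 7) = mul(11529602, 7) = 80707214
f(10) = mul(f(9), 7) = mul(80707214, 7) = 564950498


564950498


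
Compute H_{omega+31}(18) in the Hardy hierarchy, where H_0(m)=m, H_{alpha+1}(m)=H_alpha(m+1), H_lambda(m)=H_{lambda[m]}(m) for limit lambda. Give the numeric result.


H_{omega+31}(18):
Unwind the 31 successor steps: H_{omega+31}(18) = H_omega(18+31) = H_omega(49).
H_omega(m) = H_m(m) = m + m = 2m.
Result = 2 * 49 = 98

98


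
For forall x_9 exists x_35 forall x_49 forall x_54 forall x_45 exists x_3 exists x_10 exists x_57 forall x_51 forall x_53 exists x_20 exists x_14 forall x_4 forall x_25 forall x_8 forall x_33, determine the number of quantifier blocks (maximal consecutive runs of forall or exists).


Alternations = 6.
Blocks = alternations + 1 = 7

7


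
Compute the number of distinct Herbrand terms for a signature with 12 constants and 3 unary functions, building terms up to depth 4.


Herbrand terms by depth:
Depth 0: 12 constants
Depth 1: 36 new terms (running total: 48)
Depth 2: 108 new terms (running total: 156)
Depth 3: 324 new terms (running total: 480)
Depth 4: 972 new terms (running total: 1452)
Total distinct ground terms = 1452

1452


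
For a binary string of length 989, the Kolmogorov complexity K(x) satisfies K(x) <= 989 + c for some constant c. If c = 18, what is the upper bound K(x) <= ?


K(x) <= |x| + c = 989 + 18 = 1007

1007


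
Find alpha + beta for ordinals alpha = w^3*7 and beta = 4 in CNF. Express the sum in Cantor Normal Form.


Ordinal addition w^3*7 + 4:
Leading exponent of alpha (3) > leading exponent of beta (0).
Since alpha's term has higher exponent than beta's leading term,
the sum is simply alpha followed by beta.
Result = w^3*7 + 4

w^3*7 + 4


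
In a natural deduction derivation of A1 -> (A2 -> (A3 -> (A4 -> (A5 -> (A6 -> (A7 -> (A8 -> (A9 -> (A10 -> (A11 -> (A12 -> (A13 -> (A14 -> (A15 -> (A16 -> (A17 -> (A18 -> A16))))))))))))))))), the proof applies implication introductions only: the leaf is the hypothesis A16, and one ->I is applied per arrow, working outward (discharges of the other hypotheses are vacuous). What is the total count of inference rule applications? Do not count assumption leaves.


The formula has 18 arrows (->); its innermost consequent A16 is one of the antecedents,
so the proof starts from the hypothesis leaf A16 (not a rule application) and closes one arrow per ->I.
Building A1 -> (A2 -> (A3 -> (A4 -> (A5 -> (A6 -> (A7 -> (A8 -> (A9 -> (A10 -> (A11 -> (A12 -> (A13 -> (A14 -> (A15 -> (A16 -> (A17 -> (A18 -> A16))))))))))))))))) therefore takes 18 nested implication introductions.
Total inference nodes = 18

18


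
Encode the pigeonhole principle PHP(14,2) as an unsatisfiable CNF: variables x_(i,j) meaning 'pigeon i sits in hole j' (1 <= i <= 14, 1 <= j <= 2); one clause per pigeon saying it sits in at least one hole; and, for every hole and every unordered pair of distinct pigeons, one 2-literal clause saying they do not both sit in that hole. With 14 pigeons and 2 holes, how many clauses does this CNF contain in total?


PHP(14,2): 14 pigeons, 2 holes, 14*2 = 28 variables.
- pigeon clauses: one per pigeon -> 14 clauses
- hole clauses: 2 holes * C(14,2) = 2 * 91 -> 182 clauses
Total clauses = 14 + 182 = 196

196


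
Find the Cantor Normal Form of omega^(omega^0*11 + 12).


omega^(omega^0*11 + 12):
omega^0 = 1, so the exponent is 11 + 12 = 23 (finite ordinal addition).
Result = omega^23, already a single CNF term.

omega^23


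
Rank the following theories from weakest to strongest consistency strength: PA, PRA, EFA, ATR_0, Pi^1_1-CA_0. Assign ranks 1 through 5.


Ordering by consistency strength:
1. EFA
2. PRA
3. PA
4. ATR_0
5. Pi^1_1-CA_0


PA=3, PRA=2, EFA=1, ATR_0=4, Pi^1_1-CA_0=5


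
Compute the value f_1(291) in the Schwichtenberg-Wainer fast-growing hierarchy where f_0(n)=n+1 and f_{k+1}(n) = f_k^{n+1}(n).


f_1(291) = f_0^292(291)
f_0 adds 1 each time, applied 292 times.
f_1(291) = 291 + 292 = 583

583


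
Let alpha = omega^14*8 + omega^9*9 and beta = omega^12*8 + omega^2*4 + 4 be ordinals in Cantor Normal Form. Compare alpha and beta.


Compare term by term from highest exponent:
alpha = omega^14*8 + omega^9*9
beta = omega^12*8 + omega^2*4 + 4
Term 1: alpha has omega^14*8, beta has omega^12*8
Term 2: alpha has omega^9*9, beta has omega^2*4
Term 3: alpha has omega^0*0, beta has omega^0*4
Result: alpha > beta

alpha > beta


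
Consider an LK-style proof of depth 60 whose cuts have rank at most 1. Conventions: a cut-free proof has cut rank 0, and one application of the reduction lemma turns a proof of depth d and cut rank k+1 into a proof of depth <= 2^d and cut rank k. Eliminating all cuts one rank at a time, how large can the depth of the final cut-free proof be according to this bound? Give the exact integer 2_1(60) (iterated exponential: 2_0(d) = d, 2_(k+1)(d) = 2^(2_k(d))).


Each rank reduction sends depth d to at most 2^d; cut rank r needs r reductions.
2_0(60) = 60
2_1(60) = 2^60 = 1152921504606846976
Cut-free depth bound = 1152921504606846976

1152921504606846976


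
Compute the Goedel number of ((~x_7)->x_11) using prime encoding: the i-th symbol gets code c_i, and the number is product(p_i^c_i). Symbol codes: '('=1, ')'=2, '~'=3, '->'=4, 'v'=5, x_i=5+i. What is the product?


Formula: ((~x_7)->x_11)
Symbol codes: [1, 1, 3, 12, 2, 4, 16, 2]
Primes: [2, 3, 5, 7, 11, 13, 17, 19]
p_1^1 = 2^1 = 2
p_2^1 = 3^1 = 3
p_3^3 = 5^3 = 125
p_4^12 = 7^12 = 13841287201
p_5^2 = 11^2 = 121
p_6^4 = 13^4 = 28561
p_7^16 = 17^16 = 48661191875666868481
p_8^2 = 19^2 = 361
Product = 630211707824691278564161298992605218940750

630211707824691278564161298992605218940750


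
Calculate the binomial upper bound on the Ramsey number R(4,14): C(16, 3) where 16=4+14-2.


R(4,14) <= C(4+14-2, 4-1) = C(16, 3)
C(16, 3) = 16! / (3! * 13!)
= 560

560


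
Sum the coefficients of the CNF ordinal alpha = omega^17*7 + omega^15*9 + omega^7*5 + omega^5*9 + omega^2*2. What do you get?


CNF: omega^17*7 + omega^15*9 + omega^7*5 + omega^5*9 + omega^2*2
Coefficients: 7 + 9 + 5 + 9 + 2 = 32

32


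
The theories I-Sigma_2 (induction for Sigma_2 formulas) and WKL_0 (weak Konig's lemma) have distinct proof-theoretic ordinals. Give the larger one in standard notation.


Proof-theoretic ordinal of I-Sigma_2 (induction for Sigma_2 formulas): omega^(omega^omega)
Proof-theoretic ordinal of WKL_0 (weak Konig's lemma): omega^omega
Comparing: omega^omega < omega^(omega^omega).
The larger ordinal is omega^(omega^omega) (from I-Sigma_2 (induction for Sigma_2 formulas)).

omega^(omega^omega)


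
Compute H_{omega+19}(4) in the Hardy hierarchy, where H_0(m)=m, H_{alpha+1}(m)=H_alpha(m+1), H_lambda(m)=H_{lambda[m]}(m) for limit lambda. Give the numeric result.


H_{omega+19}(4):
Unwind the 19 successor steps: H_{omega+19}(4) = H_omega(4+19) = H_omega(23).
H_omega(m) = H_m(m) = m + m = 2m.
Result = 2 * 23 = 46

46


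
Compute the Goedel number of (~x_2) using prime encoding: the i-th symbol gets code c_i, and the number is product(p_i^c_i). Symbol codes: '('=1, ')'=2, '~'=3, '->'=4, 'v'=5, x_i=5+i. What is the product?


Formula: (~x_2)
Symbol codes: [1, 3, 7, 2]
Primes: [2, 3, 5, 7]
p_1^1 = 2^1 = 2
p_2^3 = 3^3 = 27
p_3^7 = 5^7 = 78125
p_4^2 = 7^2 = 49
Product = 206718750

206718750


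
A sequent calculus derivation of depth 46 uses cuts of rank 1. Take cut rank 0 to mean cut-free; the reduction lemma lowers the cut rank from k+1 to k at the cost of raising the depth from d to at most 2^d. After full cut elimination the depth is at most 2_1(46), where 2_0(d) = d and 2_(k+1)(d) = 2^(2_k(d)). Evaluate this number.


Each rank reduction sends depth d to at most 2^d; cut rank r needs r reductions.
2_0(46) = 46
2_1(46) = 2^46 = 70368744177664
Cut-free depth bound = 70368744177664

70368744177664


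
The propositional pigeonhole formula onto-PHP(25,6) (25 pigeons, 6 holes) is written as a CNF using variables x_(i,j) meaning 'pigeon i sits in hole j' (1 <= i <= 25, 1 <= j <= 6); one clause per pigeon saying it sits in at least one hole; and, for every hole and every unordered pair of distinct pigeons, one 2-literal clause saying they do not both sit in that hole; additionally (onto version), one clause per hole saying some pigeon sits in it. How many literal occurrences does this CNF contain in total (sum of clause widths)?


onto-PHP(25,6): 25 pigeons, 6 holes, 25*6 = 150 variables.
- pigeon clauses: one per pigeon -> 25 clauses of width 6 -> 150 literals
- hole clauses: 6 holes * C(25,2) = 6 * 300 -> 1800 clauses of width 2 -> 3600 literals
- onto clauses: one per hole -> 6 clauses of width 25 -> 150 literals
Total literal occurrences = 150 + 3600 + 150 = 3900

3900


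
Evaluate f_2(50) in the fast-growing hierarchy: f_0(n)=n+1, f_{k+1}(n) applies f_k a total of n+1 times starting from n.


f_2(50) = f_1^51(50)
f_1(m) = 2m + 1.
Iterating: f_1^k(n) = 2^k*(n+1) - 1.
f_2(50) = 2^51*(50+1) - 1 = 2251799813685248*51 - 1 = 114841790497947647

114841790497947647


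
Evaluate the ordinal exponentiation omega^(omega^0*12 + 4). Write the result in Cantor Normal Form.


omega^(omega^0*12 + 4):
omega^0 = 1, so the exponent is 12 + 4 = 16 (finite ordinal addition).
Result = omega^16, already a single CNF term.

omega^16


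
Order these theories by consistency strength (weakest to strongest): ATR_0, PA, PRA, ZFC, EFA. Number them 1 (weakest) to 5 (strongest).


Ordering by consistency strength:
1. EFA
2. PRA
3. PA
4. ATR_0
5. ZFC


ATR_0=4, PA=3, PRA=2, ZFC=5, EFA=1


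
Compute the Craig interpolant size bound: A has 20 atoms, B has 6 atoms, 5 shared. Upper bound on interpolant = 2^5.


Shared atoms = 5
Craig interpolant size bound = 2^5
= 32

32


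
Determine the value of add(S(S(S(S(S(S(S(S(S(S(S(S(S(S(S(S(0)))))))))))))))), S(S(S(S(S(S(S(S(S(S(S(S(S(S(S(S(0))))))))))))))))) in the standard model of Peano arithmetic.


add(S^16(0), S^16(0)):
S^16(0) = 16
S^16(0) = 16
16 + 16 = 32

32


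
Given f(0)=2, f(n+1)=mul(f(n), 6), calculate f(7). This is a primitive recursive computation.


f(0) = 2
f(1) = mul(f(0), 6) = mul(2, 6) = 12
f(2) = mul(f(1), 6) = mul(12, 6) = 72
f(3) = mul(f(2), 6) = mul(72, 6) = 432
f(4) = mul(f(3), 6) = mul(432, 6) = 2592
f(5) = mul(f(4), 6) = mul(2592, 6) = 15552
f(6) = mul(f(5), 6) = mul(15552, 6) = 93312
f(7) = mul(f(6), 6) = mul(93312, 6) = 559872


559872


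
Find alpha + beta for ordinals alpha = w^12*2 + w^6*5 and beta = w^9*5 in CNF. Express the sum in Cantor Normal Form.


Ordinal addition (w^12*2 + w^6*5) + w^9*5:
alpha's leading term has exponent 12 > beta's exponent 9, so it survives.
alpha's tail term has exponent 6 < beta's exponent 9, so it is absorbed by beta.
In ordinal addition, any term followed by a strictly larger-exponent term is absorbed.
Result = w^12*2 + w^9*5

w^12*2 + w^9*5


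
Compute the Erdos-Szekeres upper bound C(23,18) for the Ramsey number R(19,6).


R(19,6) <= C(19+6-2, 19-1) = C(23, 18)
C(23, 18) = 23! / (18! * 5!)
= 33649

33649


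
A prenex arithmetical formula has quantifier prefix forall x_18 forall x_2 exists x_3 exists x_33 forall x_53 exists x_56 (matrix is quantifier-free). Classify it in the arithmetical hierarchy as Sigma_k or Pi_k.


Leading quantifier is forall, so the class is Pi.
Number of quantifier blocks = alternations + 1 = 3 + 1 = 4.
Classification: Pi_4

Pi_4


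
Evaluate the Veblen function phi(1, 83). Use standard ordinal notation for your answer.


phi(1, 83):
phi(1, beta) = epsilon_beta (the beta-th epsilon number).
phi(1, 83) = epsilon_83

epsilon_83


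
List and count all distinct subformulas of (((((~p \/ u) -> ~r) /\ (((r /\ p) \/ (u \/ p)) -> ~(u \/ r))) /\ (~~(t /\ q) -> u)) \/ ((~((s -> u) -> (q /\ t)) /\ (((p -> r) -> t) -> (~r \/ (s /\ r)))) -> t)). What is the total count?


Formula: (((((~p \/ u) -> ~r) /\ (((r /\ p) \/ (u \/ p)) -> ~(u \/ r))) /\ (~~(t /\ q) -> u)) \/ ((~((s -> u) -> (q /\ t)) /\ (((p -> r) -> t) -> (~r \/ (s /\ r)))) -> t))
Subformulas found:
  1. r
  2. p
  3. q
  4. u
  5. s
  6. t
  7. ~p
  8. ~r
  9. (r /\ p)
  10. (s -> u)
  11. (s /\ r)
  12. (q /\ t)
  13. (t /\ q)
  14. (p -> r)
  15. (u \/ p)
  16. (u \/ r)
  17. (~p \/ u)
  18. ~(t /\ q)
  19. ~(u \/ r)
  20. ~~(t /\ q)
  21. ((p -> r) -> t)
  22. (~r \/ (s /\ r))
  23. ((~p \/ u) -> ~r)
  24. (~~(t /\ q) -> u)
  25. ((r /\ p) \/ (u \/ p))
  26. ((s -> u) -> (q /\ t))
  27. ~((s -> u) -> (q /\ t))
  28. (((r /\ p) \/ (u \/ p)) -> ~(u \/ r))
  29. (((p -> r) -> t) -> (~r \/ (s /\ r)))
  30. (((~p \/ u) -> ~r) /\ (((r /\ p) \/ (u \/ p)) -> ~(u \/ r)))
  31. (~((s -> u) -> (q /\ t)) /\ (((p -> r) -> t) -> (~r \/ (s /\ r))))
  32. ((~((s -> u) -> (q /\ t)) /\ (((p -> r) -> t) -> (~r \/ (s /\ r)))) -> t)
  33. ((((~p \/ u) -> ~r) /\ (((r /\ p) \/ (u \/ p)) -> ~(u \/ r))) /\ (~~(t /\ q) -> u))
  34. (((((~p \/ u) -> ~r) /\ (((r /\ p) \/ (u \/ p)) -> ~(u \/ r))) /\ (~~(t /\ q) -> u)) \/ ((~((s -> u) -> (q /\ t)) /\ (((p -> r) -> t) -> (~r \/ (s /\ r)))) -> t))
Total distinct subformulas = 34

34


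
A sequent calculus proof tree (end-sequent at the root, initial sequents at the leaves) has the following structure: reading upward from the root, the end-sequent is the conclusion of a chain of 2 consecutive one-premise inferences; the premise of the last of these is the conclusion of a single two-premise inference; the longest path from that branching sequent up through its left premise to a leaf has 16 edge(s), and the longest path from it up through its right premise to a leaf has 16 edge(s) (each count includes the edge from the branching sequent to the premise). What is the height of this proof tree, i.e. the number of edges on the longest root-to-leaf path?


Longest path through the left premise: 16 edges (measured from the branching sequent)
Longest path through the right premise: 16 edges
Height of the subtree rooted at the branching sequent: max(16, 16) = 16
The branching sequent sits 2 edges above the root (the chain of one-premise inferences), so height = 16 + 2 = 18

18


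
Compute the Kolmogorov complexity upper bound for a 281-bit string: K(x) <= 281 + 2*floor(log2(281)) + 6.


floor(log2(281)) = 8
2 * 8 = 16
K(x) <= 281 + 16 + 6 = 303

303


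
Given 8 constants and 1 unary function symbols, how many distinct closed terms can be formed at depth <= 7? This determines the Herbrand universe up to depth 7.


Herbrand terms by depth:
Depth 0: 8 constants
Depth 1: 8 new terms (running total: 16)
Depth 2: 8 new terms (running total: 24)
Depth 3: 8 new terms (running total: 32)
Depth 4: 8 new terms (running total: 40)
Depth 5: 8 new terms (running total: 48)
Depth 6: 8 new terms (running total: 56)
Depth 7: 8 new terms (running total: 64)
Total distinct ground terms = 64

64


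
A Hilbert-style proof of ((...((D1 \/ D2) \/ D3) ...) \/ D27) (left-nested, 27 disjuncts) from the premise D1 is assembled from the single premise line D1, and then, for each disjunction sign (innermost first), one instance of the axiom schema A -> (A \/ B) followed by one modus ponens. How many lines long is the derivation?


Building the left-nested 27-ary disjunction from D1:
- 1 premise line (D1)
- 27 disjuncts means 26 disjunction signs; each needs 1 axiom instance + 1 MP = 2 lines: 2 * 26 = 52
Total = 1 + 52 = 53 lines.

53


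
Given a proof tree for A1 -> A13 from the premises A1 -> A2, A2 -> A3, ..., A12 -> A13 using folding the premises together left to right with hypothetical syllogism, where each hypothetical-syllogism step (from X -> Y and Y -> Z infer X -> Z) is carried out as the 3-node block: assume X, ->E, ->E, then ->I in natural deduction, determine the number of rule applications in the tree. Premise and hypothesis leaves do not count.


There are 12 premises in the chain. The first HS step combines premises 1 and 2; each further premise needs one more HS step.
So 12 premises require 12 - 1 = 11 hypothetical-syllogism steps.
Each HS step uses 3 inference nodes (->E, ->E, ->I).
11 * 3 = 33 total inference nodes.

33


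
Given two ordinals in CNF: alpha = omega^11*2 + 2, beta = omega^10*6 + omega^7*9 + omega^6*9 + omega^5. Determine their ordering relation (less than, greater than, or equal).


Compare term by term from highest exponent:
alpha = omega^11*2 + 2
beta = omega^10*6 + omega^7*9 + omega^6*9 + omega^5
Term 1: alpha has omega^11*2, beta has omega^10*6
Term 2: alpha has omega^0*2, beta has omega^7*9
Term 3: alpha has omega^0*0, beta has omega^6*9
Term 4: alpha has omega^0*0, beta has omega^5*1
Result: alpha > beta

alpha > beta


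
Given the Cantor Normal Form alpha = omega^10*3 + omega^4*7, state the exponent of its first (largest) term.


CNF: omega^10*3 + omega^4*7
The leading term is omega^10*3, which has exponent 10.

10


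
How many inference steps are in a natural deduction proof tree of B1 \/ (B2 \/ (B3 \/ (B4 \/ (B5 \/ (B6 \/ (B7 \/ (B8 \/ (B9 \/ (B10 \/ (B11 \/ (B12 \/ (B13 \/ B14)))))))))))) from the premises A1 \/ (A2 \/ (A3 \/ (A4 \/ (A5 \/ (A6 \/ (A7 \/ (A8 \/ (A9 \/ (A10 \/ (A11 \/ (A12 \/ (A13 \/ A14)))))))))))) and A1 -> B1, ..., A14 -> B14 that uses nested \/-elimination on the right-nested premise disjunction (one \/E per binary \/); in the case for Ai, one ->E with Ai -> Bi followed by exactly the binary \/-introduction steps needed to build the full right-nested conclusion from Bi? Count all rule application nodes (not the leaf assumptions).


Constructive dilemma with 14 branches, all disjunctions right-nested:
- \/E: the premise has 13 binary \/, each eliminated once: 13 nodes.
- ->E: one per case (Ai with Ai -> Bi gives Bi): 14 nodes.
- \/I: in case i < n, Bi needs 1 step to form Bi \/ (B(i+1) \/ ...) and then i-1 steps to prepend B(i-1), ..., B1, i.e. i steps; in case i = n, B14 needs 13 prepend steps.
  \/I total = (1 + 2 + ... + 13) + 13 = 91 + 13 = 104 nodes.
Total = 13 + 14 + 104 = 131

131


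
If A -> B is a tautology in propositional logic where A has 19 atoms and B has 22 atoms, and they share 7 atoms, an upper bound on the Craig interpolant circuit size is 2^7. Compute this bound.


Shared atoms = 7
Craig interpolant size bound = 2^7
= 128

128


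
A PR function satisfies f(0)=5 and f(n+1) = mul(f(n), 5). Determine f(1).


f(0) = 5
f(1) = mul(f(0), 5) = mul(5, 5) = 25


25


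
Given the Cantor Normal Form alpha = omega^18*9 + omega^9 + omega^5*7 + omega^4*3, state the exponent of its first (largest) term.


CNF: omega^18*9 + omega^9 + omega^5*7 + omega^4*3
The leading term is omega^18*9, which has exponent 18.

18


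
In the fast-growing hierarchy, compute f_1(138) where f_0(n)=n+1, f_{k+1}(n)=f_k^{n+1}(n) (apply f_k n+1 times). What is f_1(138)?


f_1(138) = f_0^139(138)
f_0 adds 1 each time, applied 139 times.
f_1(138) = 138 + 139 = 277

277


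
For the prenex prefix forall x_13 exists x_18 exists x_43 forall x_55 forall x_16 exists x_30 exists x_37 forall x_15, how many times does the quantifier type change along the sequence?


Walk the prefix and count type changes:
  position 1: forall -> exists <-- alternation
  position 2: exists -> exists
  position 3: exists -> forall <-- alternation
  position 4: forall -> forall
  position 5: forall -> exists <-- alternation
  position 6: exists -> exists
  position 7: exists -> forall <-- alternation
Total alternations = 4

4


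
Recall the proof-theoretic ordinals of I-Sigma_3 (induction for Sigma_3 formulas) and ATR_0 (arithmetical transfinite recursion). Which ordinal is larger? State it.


Proof-theoretic ordinal of I-Sigma_3 (induction for Sigma_3 formulas): omega^(omega^(omega^omega))
Proof-theoretic ordinal of ATR_0 (arithmetical transfinite recursion): Gamma_0
Comparing: omega^(omega^(omega^omega)) < Gamma_0.
The larger ordinal is Gamma_0 (from ATR_0 (arithmetical transfinite recursion)).

Gamma_0


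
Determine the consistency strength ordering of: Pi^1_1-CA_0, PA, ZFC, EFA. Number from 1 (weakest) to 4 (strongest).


Ordering by consistency strength:
1. EFA
2. PA
3. Pi^1_1-CA_0
4. ZFC


Pi^1_1-CA_0=3, PA=2, ZFC=4, EFA=1


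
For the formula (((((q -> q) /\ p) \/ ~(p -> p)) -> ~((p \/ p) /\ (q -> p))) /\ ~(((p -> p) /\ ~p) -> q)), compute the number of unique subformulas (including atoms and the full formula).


Formula: (((((q -> q) /\ p) \/ ~(p -> p)) -> ~((p \/ p) /\ (q -> p))) /\ ~(((p -> p) /\ ~p) -> q))
Subformulas found:
  1. q
  2. p
  3. ~p
  4. (p \/ p)
  5. (q -> p)
  6. (p -> p)
  7. (q -> q)
  8. ~(p -> p)
  9. ((q -> q) /\ p)
  10. ((p -> p) /\ ~p)
  11. ((p \/ p) /\ (q -> p))
  12. (((p -> p) /\ ~p) -> q)
  13. ~((p \/ p) /\ (q -> p))
  14. ~(((p -> p) /\ ~p) -> q)
  15. (((q -> q) /\ p) \/ ~(p -> p))
  16. ((((q -> q) /\ p) \/ ~(p -> p)) -> ~((p \/ p) /\ (q -> p)))
  17. (((((q -> q) /\ p) \/ ~(p -> p)) -> ~((p \/ p) /\ (q -> p))) /\ ~(((p -> p) /\ ~p) -> q))
Total distinct subformulas = 17

17


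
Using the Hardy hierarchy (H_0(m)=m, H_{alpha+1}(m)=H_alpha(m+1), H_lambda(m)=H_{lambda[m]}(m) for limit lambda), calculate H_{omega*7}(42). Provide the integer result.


H_{omega*7}(42):
For the Hardy hierarchy, H_{omega*k}(n) = 2^k * n.
2^7 = 128.
128 * 42 = 5376

5376


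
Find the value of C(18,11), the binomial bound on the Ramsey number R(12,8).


R(12,8) <= C(12+8-2, 12-1) = C(18, 11)
C(18, 11) = 18! / (11! * 7!)
= 31824

31824


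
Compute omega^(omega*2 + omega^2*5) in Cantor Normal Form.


omega^(omega*2 + omega^2*5):
In ordinal addition a term is absorbed by a following term of strictly larger exponent: 1 < 2, so omega*2 + omega^2*5 = omega^2*5.
omega raised to a CNF ordinal is a single CNF term: Result = omega^(omega^2*5)

omega^(omega^2*5)


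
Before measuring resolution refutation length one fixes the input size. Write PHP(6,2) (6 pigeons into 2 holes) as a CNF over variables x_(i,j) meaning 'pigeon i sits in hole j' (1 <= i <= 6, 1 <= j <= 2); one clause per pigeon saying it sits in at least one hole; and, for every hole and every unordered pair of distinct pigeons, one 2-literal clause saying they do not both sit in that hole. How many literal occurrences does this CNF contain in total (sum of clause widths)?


PHP(6,2): 6 pigeons, 2 holes, 6*2 = 12 variables.
- pigeon clauses: one per pigeon -> 6 clauses of width 2 -> 12 literals
- hole clauses: 2 holes * C(6,2) = 2 * 15 -> 30 clauses of width 2 -> 60 literals
Total literal occurrences = 12 + 60 = 72

72


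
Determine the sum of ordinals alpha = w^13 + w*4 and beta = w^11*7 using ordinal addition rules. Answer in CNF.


Ordinal addition (w^13 + w*4) + w^11*7:
alpha's leading term has exponent 13 > beta's exponent 11, so it survives.
alpha's tail term has exponent 1 < beta's exponent 11, so it is absorbed by beta.
In ordinal addition, any term followed by a strictly larger-exponent term is absorbed.
Result = w^13 + w^11*7

w^13 + w^11*7


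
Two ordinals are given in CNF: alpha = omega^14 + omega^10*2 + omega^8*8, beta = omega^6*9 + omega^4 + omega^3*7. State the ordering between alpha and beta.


Compare term by term from highest exponent:
alpha = omega^14 + omega^10*2 + omega^8*8
beta = omega^6*9 + omega^4 + omega^3*7
Term 1: alpha has omega^14*1, beta has omega^6*9
Term 2: alpha has omega^10*2, beta has omega^4*1
Term 3: alpha has omega^8*8, beta has omega^3*7
Result: alpha > beta

alpha > beta


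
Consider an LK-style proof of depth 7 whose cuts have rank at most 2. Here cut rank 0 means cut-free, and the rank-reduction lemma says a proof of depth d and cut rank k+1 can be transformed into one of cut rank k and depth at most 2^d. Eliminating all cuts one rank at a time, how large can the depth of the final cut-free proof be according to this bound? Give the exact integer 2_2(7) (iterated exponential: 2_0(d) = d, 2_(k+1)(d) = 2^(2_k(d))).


Each rank reduction sends depth d to at most 2^d; cut rank r needs r reductions.
2_0(7) = 7
2_1(7) = 2^7 = 128
2_2(7) = 2^128 = 340282366920938463463374607431768211456
Cut-free depth bound = 340282366920938463463374607431768211456

340282366920938463463374607431768211456


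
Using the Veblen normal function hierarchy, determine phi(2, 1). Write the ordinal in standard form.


phi(2, 1):
phi(2, beta) = zeta_beta (the beta-th zeta number, fixed point of epsilon).
phi(2, 1) = zeta_1

zeta_1


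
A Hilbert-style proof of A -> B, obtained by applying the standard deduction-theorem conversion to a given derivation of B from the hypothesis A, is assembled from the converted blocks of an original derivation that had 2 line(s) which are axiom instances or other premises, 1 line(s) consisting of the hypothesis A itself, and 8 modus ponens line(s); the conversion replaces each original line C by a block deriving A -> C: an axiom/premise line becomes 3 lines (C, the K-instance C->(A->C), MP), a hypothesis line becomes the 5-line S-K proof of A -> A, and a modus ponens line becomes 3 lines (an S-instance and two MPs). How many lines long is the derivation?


Deduction-theorem conversion, block by block:
- 2 axiom/premise lines -> 3 lines each = 6
- 1 hypothesis lines -> 5 lines each (identity proof A->A) = 5
- 8 MP lines -> 3 lines each (S-instance, MP, MP) = 24
Total = 6 + 5 + 24 = 35 lines.

35


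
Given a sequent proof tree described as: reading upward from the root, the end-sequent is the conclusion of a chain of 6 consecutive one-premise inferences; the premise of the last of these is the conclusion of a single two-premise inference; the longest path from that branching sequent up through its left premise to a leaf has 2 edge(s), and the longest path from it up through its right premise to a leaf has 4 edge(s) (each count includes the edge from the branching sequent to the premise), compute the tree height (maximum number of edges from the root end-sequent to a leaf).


Longest path through the left premise: 2 edges (measured from the branching sequent)
Longest path through the right premise: 4 edges
Height of the subtree rooted at the branching sequent: max(2, 4) = 4
The branching sequent sits 6 edges above the root (the chain of one-premise inferences), so height = 4 + 6 = 10

10


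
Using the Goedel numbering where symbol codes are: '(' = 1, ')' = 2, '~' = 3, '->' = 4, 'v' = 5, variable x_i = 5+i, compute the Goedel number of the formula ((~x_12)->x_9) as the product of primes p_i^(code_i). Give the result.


Formula: ((~x_12)->x_9)
Symbol codes: [1, 1, 3, 17, 2, 4, 14, 2]
Primes: [2, 3, 5, 7, 11, 13, 17, 19]
p_1^1 = 2^1 = 2
p_2^1 = 3^1 = 3
p_3^3 = 5^3 = 125
p_4^17 = 7^17 = 232630513987207
p_5^2 = 11^2 = 121
p_6^4 = 13^4 = 28561
p_7^14 = 17^14 = 168377826559400929
p_8^2 = 19^2 = 361
Product = 36650408904531440549577366616500747109817250

36650408904531440549577366616500747109817250


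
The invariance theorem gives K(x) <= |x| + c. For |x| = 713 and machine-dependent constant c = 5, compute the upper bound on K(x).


K(x) <= |x| + c = 713 + 5 = 718

718


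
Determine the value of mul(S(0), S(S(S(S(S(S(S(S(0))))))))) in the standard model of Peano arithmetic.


mul(S^1(0), S^8(0)):
S^1(0) = 1
S^8(0) = 8
1 * 8 = 8

8


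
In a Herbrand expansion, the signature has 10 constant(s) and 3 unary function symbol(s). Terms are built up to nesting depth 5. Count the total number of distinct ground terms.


Herbrand terms by depth:
Depth 0: 10 constants
Depth 1: 30 new terms (running total: 40)
Depth 2: 90 new terms (running total: 130)
Depth 3: 270 new terms (running total: 400)
Depth 4: 810 new terms (running total: 1210)
Depth 5: 2430 new terms (running total: 3640)
Total distinct ground terms = 3640

3640


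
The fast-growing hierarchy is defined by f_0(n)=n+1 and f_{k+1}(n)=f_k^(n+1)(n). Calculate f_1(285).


f_1(285) = f_0^286(285)
f_0 adds 1 each time, applied 286 times.
f_1(285) = 285 + 286 = 571

571


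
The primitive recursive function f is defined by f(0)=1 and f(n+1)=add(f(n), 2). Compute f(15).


f(0) = 1
f(1) = add(f(0), 2) = add(1, 2) = 3
f(2) = add(f(1), 2) = add(3, 2) = 5
f(3) = add(f(2), 2) = add(5, 2) = 7
f(4) = add(f(3), 2) = add(7, 2) = 9
f(5) = add(f(4), 2) = add(9, 2) = 11
f(6) = add(f(5), 2) = add(11, 2) = 13
f(7) = add(f(6), 2) = add(13, 2) = 15
f(8) = add(f(7), 2) = add(15, 2) = 17
f(9) = add(f(8), 2) = add(17, 2) = 19
f(10) = add(f(9), 2) = add(19, 2) = 21
f(11) = add(f(10), 2) = add(21, 2) = 23
f(12) = add(f(11), 2) = add(23, 2) = 25
f(13) = add(f(12), 2) = add(25, 2) = 27
f(14) = add(f(13), 2) = add(27, 2) = 29
f(15) = add(f(14), 2) = add(29, 2) = 31


31


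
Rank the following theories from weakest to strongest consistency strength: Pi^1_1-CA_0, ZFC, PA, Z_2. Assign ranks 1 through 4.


Ordering by consistency strength:
1. PA
2. Pi^1_1-CA_0
3. Z_2
4. ZFC


Pi^1_1-CA_0=2, ZFC=4, PA=1, Z_2=3


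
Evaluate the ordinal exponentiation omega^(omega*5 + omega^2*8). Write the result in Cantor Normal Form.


omega^(omega*5 + omega^2*8):
In ordinal addition a term is absorbed by a following term of strictly larger exponent: 1 < 2, so omega*5 + omega^2*8 = omega^2*8.
omega raised to a CNF ordinal is a single CNF term: Result = omega^(omega^2*8)

omega^(omega^2*8)


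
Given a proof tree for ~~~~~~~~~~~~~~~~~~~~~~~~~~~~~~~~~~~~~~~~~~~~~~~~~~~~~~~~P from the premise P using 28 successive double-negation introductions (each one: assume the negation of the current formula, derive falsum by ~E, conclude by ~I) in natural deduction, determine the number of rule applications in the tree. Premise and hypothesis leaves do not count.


Each double-negation introduction (from C infer ~~C) uses 2 inference nodes: one ~E (C and ~C give falsum) and one ~I (discharge ~C).
28 double negations = 28 * 2 = 56 inference nodes.

56
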